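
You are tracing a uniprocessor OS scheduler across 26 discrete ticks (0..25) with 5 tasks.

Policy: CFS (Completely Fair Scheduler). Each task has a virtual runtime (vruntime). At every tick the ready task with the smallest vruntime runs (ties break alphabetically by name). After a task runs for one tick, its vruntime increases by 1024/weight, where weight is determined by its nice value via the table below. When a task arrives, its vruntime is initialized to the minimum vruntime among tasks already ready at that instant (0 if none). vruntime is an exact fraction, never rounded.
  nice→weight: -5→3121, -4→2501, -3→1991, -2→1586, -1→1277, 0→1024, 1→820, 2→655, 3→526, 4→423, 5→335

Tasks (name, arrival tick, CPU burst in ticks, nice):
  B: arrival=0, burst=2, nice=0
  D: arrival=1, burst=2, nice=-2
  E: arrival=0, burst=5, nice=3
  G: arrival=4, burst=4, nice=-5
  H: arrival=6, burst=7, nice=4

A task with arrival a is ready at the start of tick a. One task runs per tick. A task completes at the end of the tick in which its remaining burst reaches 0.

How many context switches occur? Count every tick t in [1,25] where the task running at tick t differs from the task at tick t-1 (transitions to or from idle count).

t=0: vr[B=0 E=0] → run B
t=1: vr[B=1 D=0 E=0] → run D
t=2: vr[B=1 D=512/793 E=0] → run E
t=3: vr[B=1 D=512/793 E=512/263] → run D
t=4: vr[B=1 E=512/263 G=1] → run B
t=5: vr[E=512/263 G=1] → run G
t=6: vr[E=512/263 G=4145/3121 H=4145/3121] → run G
t=7: vr[E=512/263 G=5169/3121 H=4145/3121] → run H
t=8: vr[E=512/263 G=5169/3121 H=4949239/1320183] → run G
t=9: vr[E=512/263 G=6193/3121 H=4949239/1320183] → run E
t=10: vr[E=1024/263 G=6193/3121 H=4949239/1320183] → run G
t=11: vr[E=1024/263 H=4949239/1320183] → run H
t=12: vr[E=1024/263 H=8145143/1320183] → run E
t=13: vr[E=1536/263 H=8145143/1320183] → run E
t=14: vr[E=2048/263 H=8145143/1320183] → run H
t=15: vr[E=2048/263 H=3780349/440061] → run E
t=16: vr[H=3780349/440061] → run H
t=17: vr[H=14536951/1320183] → run H
t=18: vr[H=17732855/1320183] → run H
t=19: vr[H=6976253/440061] → run H
t=20: (idle)
t=21: (idle)
t=22: (idle)
t=23: (idle)
t=24: (idle)
t=25: (idle)

context switches = 15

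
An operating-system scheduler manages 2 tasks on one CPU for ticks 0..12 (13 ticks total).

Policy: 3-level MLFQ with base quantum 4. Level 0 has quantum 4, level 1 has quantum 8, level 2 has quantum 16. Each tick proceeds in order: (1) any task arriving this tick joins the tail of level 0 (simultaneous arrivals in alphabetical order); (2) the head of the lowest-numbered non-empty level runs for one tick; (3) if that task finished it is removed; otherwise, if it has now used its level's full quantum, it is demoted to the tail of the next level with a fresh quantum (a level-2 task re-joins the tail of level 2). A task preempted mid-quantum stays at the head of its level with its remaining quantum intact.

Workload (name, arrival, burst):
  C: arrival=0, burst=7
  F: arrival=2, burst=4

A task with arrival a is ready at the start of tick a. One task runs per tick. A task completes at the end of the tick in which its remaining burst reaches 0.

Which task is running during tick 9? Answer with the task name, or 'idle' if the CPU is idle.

running at tick 9 = C

t=0: L0/L1/L2 = C/-/- → run C
t=1: L0/L1/L2 = C/-/- → run C
t=2: L0/L1/L2 = CF/-/- → run C
t=3: L0/L1/L2 = CF/-/- → run C
t=4: L0/L1/L2 = F/C/- → run F
t=5: L0/L1/L2 = F/C/- → run F
t=6: L0/L1/L2 = F/C/- → run F
t=7: L0/L1/L2 = F/C/- → run F
t=8: L0/L1/L2 = -/C/- → run C
t=9: L0/L1/L2 = -/C/- → run C
t=10: L0/L1/L2 = -/C/- → run C
t=11: (idle)
t=12: (idle)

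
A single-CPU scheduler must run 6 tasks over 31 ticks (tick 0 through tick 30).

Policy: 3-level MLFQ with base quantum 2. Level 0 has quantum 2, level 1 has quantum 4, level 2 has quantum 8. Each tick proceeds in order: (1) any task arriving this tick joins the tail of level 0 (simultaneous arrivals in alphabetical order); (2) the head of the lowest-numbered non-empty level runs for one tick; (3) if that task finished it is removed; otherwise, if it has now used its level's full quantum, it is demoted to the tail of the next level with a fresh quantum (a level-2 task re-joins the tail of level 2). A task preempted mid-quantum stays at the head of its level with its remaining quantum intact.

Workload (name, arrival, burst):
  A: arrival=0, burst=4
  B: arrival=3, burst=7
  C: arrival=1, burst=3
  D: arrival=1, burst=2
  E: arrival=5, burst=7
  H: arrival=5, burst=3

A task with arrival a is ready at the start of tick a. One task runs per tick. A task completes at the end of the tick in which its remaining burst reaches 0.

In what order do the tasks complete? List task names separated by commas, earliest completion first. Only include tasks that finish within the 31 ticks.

t=0: L0/L1/L2 = A/-/- → run A
t=1: L0/L1/L2 = ACD/-/- → run A
t=2: L0/L1/L2 = CD/A/- → run C
t=3: L0/L1/L2 = CDB/A/- → run C
t=4: L0/L1/L2 = DB/AC/- → run D
t=5: L0/L1/L2 = DBEH/AC/- → run D
t=6: L0/L1/L2 = BEH/AC/- → run B
t=7: L0/L1/L2 = BEH/AC/- → run B
t=8: L0/L1/L2 = EH/ACB/- → run E
t=9: L0/L1/L2 = EH/ACB/- → run E
t=10: L0/L1/L2 = H/ACBE/- → run H
t=11: L0/L1/L2 = H/ACBE/- → run H
t=12: L0/L1/L2 = -/ACBEH/- → run A
t=13: L0/L1/L2 = -/ACBEH/- → run A
t=14: L0/L1/L2 = -/CBEH/- → run C
t=15: L0/L1/L2 = -/BEH/- → run B
t=16: L0/L1/L2 = -/BEH/- → run B
t=17: L0/L1/L2 = -/BEH/- → run B
t=18: L0/L1/L2 = -/BEH/- → run B
t=19: L0/L1/L2 = -/EH/B → run E
t=20: L0/L1/L2 = -/EH/B → run E
t=21: L0/L1/L2 = -/EH/B → run E
t=22: L0/L1/L2 = -/EH/B → run E
t=23: L0/L1/L2 = -/H/BE → run H
t=24: L0/L1/L2 = -/-/BE → run B
t=25: L0/L1/L2 = -/-/E → run E
t=26: (idle)
t=27: (idle)
t=28: (idle)
t=29: (idle)
t=30: (idle)

completion order = D, A, C, H, B, E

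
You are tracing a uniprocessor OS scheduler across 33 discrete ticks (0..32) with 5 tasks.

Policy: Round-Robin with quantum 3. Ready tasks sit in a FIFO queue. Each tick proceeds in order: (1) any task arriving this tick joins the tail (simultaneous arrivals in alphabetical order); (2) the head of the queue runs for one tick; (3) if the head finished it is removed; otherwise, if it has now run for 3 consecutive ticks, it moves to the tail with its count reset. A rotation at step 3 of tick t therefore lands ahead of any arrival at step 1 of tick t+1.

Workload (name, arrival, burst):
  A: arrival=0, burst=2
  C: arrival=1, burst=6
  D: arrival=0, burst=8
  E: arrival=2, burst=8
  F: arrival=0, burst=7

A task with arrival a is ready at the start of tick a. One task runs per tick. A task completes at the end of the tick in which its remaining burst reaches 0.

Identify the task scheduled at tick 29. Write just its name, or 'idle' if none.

t=0: queue=[A,D,F] q_used=0 → run A
t=1: queue=[A,D,F,C] q_used=1 → run A
t=2: queue=[D,F,C,E] q_used=0 → run D
t=3: queue=[D,F,C,E] q_used=1 → run D
t=4: queue=[D,F,C,E] q_used=2 → run D
t=5: queue=[F,C,E,D] q_used=0 → run F
t=6: queue=[F,C,E,D] q_used=1 → run F
t=7: queue=[F,C,E,D] q_used=2 → run F
t=8: queue=[C,E,D,F] q_used=0 → run C
t=9: queue=[C,E,D,F] q_used=1 → run C
t=10: queue=[C,E,D,F] q_used=2 → run C
t=11: queue=[E,D,F,C] q_used=0 → run E
t=12: queue=[E,D,F,C] q_used=1 → run E
t=13: queue=[E,D,F,C] q_used=2 → run E
t=14: queue=[D,F,C,E] q_used=0 → run D
t=15: queue=[D,F,C,E] q_used=1 → run D
t=16: queue=[D,F,C,E] q_used=2 → run D
t=17: queue=[F,C,E,D] q_used=0 → run F
t=18: queue=[F,C,E,D] q_used=1 → run F
t=19: queue=[F,C,E,D] q_used=2 → run F
t=20: queue=[C,E,D,F] q_used=0 → run C
t=21: queue=[C,E,D,F] q_used=1 → run C
t=22: queue=[C,E,D,F] q_used=2 → run C
t=23: queue=[E,D,F] q_used=0 → run E
t=24: queue=[E,D,F] q_used=1 → run E
t=25: queue=[E,D,F] q_used=2 → run E
t=26: queue=[D,F,E] q_used=0 → run D
t=27: queue=[D,F,E] q_used=1 → run D
t=28: queue=[F,E] q_used=0 → run F
t=29: queue=[E] q_used=0 → run E
t=30: queue=[E] q_used=1 → run E
t=31: (idle)
t=32: (idle)

running at tick 29 = E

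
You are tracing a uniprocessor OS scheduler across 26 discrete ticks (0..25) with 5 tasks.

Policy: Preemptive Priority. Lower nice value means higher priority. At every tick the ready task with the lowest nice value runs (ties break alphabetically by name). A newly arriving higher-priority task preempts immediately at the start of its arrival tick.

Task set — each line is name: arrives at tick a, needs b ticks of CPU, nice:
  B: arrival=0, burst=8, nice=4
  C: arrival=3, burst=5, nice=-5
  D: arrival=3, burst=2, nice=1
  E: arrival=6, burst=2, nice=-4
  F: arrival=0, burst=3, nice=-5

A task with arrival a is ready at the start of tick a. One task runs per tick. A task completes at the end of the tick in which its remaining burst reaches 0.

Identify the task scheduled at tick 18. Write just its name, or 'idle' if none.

t=0: ready={B,F} → run F
t=1: ready={B,F} → run F
t=2: ready={B,F} → run F
t=3: ready={B,C,D} → run C
t=4: ready={B,C,D} → run C
t=5: ready={B,C,D} → run C
t=6: ready={B,C,D,E} → run C
t=7: ready={B,C,D,E} → run C
t=8: ready={B,D,E} → run E
t=9: ready={B,D,E} → run E
t=10: ready={B,D} → run D
t=11: ready={B,D} → run D
t=12: ready={B} → run B
t=13: ready={B} → run B
t=14: ready={B} → run B
t=15: ready={B} → run B
t=16: ready={B} → run B
t=17: ready={B} → run B
t=18: ready={B} → run B
t=19: ready={B} → run B
t=20: (idle)
t=21: (idle)
t=22: (idle)
t=23: (idle)
t=24: (idle)
t=25: (idle)

running at tick 18 = B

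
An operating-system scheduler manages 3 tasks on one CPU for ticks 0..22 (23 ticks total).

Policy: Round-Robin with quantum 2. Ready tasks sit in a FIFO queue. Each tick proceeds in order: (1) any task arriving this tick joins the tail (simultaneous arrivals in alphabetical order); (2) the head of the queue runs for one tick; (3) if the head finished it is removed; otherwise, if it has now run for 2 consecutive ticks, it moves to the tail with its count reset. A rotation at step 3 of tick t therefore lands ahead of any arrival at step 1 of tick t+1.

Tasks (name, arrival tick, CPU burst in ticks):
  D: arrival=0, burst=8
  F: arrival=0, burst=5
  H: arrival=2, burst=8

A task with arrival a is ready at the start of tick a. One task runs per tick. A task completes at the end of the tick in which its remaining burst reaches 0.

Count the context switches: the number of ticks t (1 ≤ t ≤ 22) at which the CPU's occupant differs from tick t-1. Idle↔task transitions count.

t=0: queue=[D,F] q_used=0 → run D
t=1: queue=[D,F] q_used=1 → run D
t=2: queue=[F,D,H] q_used=0 → run F
t=3: queue=[F,D,H] q_used=1 → run F
t=4: queue=[D,H,F] q_used=0 → run D
t=5: queue=[D,H,F] q_used=1 → run D
t=6: queue=[H,F,D] q_used=0 → run H
t=7: queue=[H,F,D] q_used=1 → run H
t=8: queue=[F,D,H] q_used=0 → run F
t=9: queue=[F,D,H] q_used=1 → run F
t=10: queue=[D,H,F] q_used=0 → run D
t=11: queue=[D,H,F] q_used=1 → run D
t=12: queue=[H,F,D] q_used=0 → run H
t=13: queue=[H,F,D] q_used=1 → run H
t=14: queue=[F,D,H] q_used=0 → run F
t=15: queue=[D,H] q_used=0 → run D
t=16: queue=[D,H] q_used=1 → run D
t=17: queue=[H] q_used=0 → run H
t=18: queue=[H] q_used=1 → run H
t=19: queue=[H] q_used=0 → run H
t=20: queue=[H] q_used=1 → run H
t=21: (idle)
t=22: (idle)

context switches = 10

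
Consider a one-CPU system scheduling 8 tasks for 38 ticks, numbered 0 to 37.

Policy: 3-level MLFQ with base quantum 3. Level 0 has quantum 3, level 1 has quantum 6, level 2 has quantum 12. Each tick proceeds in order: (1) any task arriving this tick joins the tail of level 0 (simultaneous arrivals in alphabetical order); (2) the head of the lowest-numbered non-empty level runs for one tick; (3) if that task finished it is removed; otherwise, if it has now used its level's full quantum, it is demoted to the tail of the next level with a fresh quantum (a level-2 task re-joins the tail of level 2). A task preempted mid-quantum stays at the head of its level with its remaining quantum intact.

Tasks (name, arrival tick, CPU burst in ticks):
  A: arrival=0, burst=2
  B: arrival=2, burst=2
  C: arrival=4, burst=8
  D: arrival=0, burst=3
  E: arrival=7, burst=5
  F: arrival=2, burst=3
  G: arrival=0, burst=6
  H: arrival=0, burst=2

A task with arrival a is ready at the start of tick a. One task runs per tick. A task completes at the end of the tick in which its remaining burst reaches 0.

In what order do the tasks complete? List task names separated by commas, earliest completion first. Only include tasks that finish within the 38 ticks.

completion order = A, D, H, B, F, G, C, E

t=0: L0/L1/L2 = ADGH/-/- → run A
t=1: L0/L1/L2 = ADGH/-/- → run A
t=2: L0/L1/L2 = DGHBF/-/- → run D
t=3: L0/L1/L2 = DGHBF/-/- → run D
t=4: L0/L1/L2 = DGHBFC/-/- → run D
t=5: L0/L1/L2 = GHBFC/-/- → run G
t=6: L0/L1/L2 = GHBFC/-/- → run G
t=7: L0/L1/L2 = GHBFCE/-/- → run G
t=8: L0/L1/L2 = HBFCE/G/- → run H
t=9: L0/L1/L2 = HBFCE/G/- → run H
t=10: L0/L1/L2 = BFCE/G/- → run B
t=11: L0/L1/L2 = BFCE/G/- → run B
t=12: L0/L1/L2 = FCE/G/- → run F
t=13: L0/L1/L2 = FCE/G/- → run F
t=14: L0/L1/L2 = FCE/G/- → run F
t=15: L0/L1/L2 = CE/G/- → run C
t=16: L0/L1/L2 = CE/G/- → run C
t=17: L0/L1/L2 = CE/G/- → run C
t=18: L0/L1/L2 = E/GC/- → run E
t=19: L0/L1/L2 = E/GC/- → run E
t=20: L0/L1/L2 = E/GC/- → run E
t=21: L0/L1/L2 = -/GCE/- → run G
t=22: L0/L1/L2 = -/GCE/- → run G
t=23: L0/L1/L2 = -/GCE/- → run G
t=24: L0/L1/L2 = -/CE/- → run C
t=25: L0/L1/L2 = -/CE/- → run C
t=26: L0/L1/L2 = -/CE/- → run C
t=27: L0/L1/L2 = -/CE/- → run C
t=28: L0/L1/L2 = -/CE/- → run C
t=29: L0/L1/L2 = -/E/- → run E
t=30: L0/L1/L2 = -/E/- → run E
t=31: (idle)
t=32: (idle)
t=33: (idle)
t=34: (idle)
t=35: (idle)
t=36: (idle)
t=37: (idle)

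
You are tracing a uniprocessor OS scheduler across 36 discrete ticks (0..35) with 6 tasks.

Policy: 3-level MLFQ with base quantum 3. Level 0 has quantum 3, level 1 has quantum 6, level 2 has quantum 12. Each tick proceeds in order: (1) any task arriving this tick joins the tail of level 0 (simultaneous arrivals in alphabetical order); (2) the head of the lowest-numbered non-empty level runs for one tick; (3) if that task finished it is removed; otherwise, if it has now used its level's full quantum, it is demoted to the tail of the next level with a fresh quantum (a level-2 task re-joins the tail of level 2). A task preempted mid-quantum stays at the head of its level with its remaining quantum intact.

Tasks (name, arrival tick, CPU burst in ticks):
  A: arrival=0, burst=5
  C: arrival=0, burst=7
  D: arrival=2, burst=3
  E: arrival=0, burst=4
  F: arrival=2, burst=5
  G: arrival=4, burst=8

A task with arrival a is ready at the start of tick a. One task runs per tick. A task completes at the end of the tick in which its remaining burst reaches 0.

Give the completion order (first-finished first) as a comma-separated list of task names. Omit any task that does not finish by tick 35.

completion order = D, A, C, E, F, G

t=0: L0/L1/L2 = ACE/-/- → run A
t=1: L0/L1/L2 = ACE/-/- → run A
t=2: L0/L1/L2 = ACEDF/-/- → run A
t=3: L0/L1/L2 = CEDF/A/- → run C
t=4: L0/L1/L2 = CEDFG/A/- → run C
t=5: L0/L1/L2 = CEDFG/A/- → run C
t=6: L0/L1/L2 = EDFG/AC/- → run E
t=7: L0/L1/L2 = EDFG/AC/- → run E
t=8: L0/L1/L2 = EDFG/AC/- → run E
t=9: L0/L1/L2 = DFG/ACE/- → run D
t=10: L0/L1/L2 = DFG/ACE/- → run D
t=11: L0/L1/L2 = DFG/ACE/- → run D
t=12: L0/L1/L2 = FG/ACE/- → run F
t=13: L0/L1/L2 = FG/ACE/- → run F
t=14: L0/L1/L2 = FG/ACE/- → run F
t=15: L0/L1/L2 = G/ACEF/- → run G
t=16: L0/L1/L2 = G/ACEF/- → run G
t=17: L0/L1/L2 = G/ACEF/- → run G
t=18: L0/L1/L2 = -/ACEFG/- → run A
t=19: L0/L1/L2 = -/ACEFG/- → run A
t=20: L0/L1/L2 = -/CEFG/- → run C
t=21: L0/L1/L2 = -/CEFG/- → run C
t=22: L0/L1/L2 = -/CEFG/- → run C
t=23: L0/L1/L2 = -/CEFG/- → run C
t=24: L0/L1/L2 = -/EFG/- → run E
t=25: L0/L1/L2 = -/FG/- → run F
t=26: L0/L1/L2 = -/FG/- → run F
t=27: L0/L1/L2 = -/G/- → run G
t=28: L0/L1/L2 = -/G/- → run G
t=29: L0/L1/L2 = -/G/- → run G
t=30: L0/L1/L2 = -/G/- → run G
t=31: L0/L1/L2 = -/G/- → run G
t=32: (idle)
t=33: (idle)
t=34: (idle)
t=35: (idle)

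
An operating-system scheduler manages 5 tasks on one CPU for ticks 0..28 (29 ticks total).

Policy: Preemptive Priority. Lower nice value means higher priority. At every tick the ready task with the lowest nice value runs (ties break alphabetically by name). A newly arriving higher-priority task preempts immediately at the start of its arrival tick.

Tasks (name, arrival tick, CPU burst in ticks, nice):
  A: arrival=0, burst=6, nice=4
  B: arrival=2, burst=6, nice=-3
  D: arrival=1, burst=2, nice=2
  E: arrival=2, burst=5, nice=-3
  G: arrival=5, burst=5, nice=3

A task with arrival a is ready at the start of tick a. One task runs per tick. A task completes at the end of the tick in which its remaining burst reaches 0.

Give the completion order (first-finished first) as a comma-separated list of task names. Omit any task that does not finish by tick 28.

t=0: ready={A} → run A
t=1: ready={A,D} → run D
t=2: ready={A,B,D,E} → run B
t=3: ready={A,B,D,E} → run B
t=4: ready={A,B,D,E} → run B
t=5: ready={A,B,D,E,G} → run B
t=6: ready={A,B,D,E,G} → run B
t=7: ready={A,B,D,E,G} → run B
t=8: ready={A,D,E,G} → run E
t=9: ready={A,D,E,G} → run E
t=10: ready={A,D,E,G} → run E
t=11: ready={A,D,E,G} → run E
t=12: ready={A,D,E,G} → run E
t=13: ready={A,D,G} → run D
t=14: ready={A,G} → run G
t=15: ready={A,G} → run G
t=16: ready={A,G} → run G
t=17: ready={A,G} → run G
t=18: ready={A,G} → run G
t=19: ready={A} → run A
t=20: ready={A} → run A
t=21: ready={A} → run A
t=22: ready={A} → run A
t=23: ready={A} → run A
t=24: (idle)
t=25: (idle)
t=26: (idle)
t=27: (idle)
t=28: (idle)

completion order = B, E, D, G, A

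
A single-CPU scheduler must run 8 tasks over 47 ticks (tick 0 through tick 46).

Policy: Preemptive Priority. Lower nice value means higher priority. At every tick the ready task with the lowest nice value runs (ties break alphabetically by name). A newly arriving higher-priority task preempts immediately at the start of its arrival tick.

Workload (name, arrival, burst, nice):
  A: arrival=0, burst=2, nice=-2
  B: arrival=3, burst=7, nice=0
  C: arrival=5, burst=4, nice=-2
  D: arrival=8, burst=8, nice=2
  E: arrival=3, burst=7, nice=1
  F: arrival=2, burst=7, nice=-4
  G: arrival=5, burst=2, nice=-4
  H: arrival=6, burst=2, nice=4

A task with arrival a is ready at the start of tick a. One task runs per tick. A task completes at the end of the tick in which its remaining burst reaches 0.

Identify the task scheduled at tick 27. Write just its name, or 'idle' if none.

t=0: ready={A} → run A
t=1: ready={A} → run A
t=2: ready={F} → run F
t=3: ready={B,E,F} → run F
t=4: ready={B,E,F} → run F
t=5: ready={B,C,E,F,G} → run F
t=6: ready={B,C,E,F,G,H} → run F
t=7: ready={B,C,E,F,G,H} → run F
t=8: ready={B,C,D,E,F,G,H} → run F
t=9: ready={B,C,D,E,G,H} → run G
t=10: ready={B,C,D,E,G,H} → run G
t=11: ready={B,C,D,E,H} → run C
t=12: ready={B,C,D,E,H} → run C
t=13: ready={B,C,D,E,H} → run C
t=14: ready={B,C,D,E,H} → run C
t=15: ready={B,D,E,H} → run B
t=16: ready={B,D,E,H} → run B
t=17: ready={B,D,E,H} → run B
t=18: ready={B,D,E,H} → run B
t=19: ready={B,D,E,H} → run B
t=20: ready={B,D,E,H} → run B
t=21: ready={B,D,E,H} → run B
t=22: ready={D,E,H} → run E
t=23: ready={D,E,H} → run E
t=24: ready={D,E,H} → run E
t=25: ready={D,E,H} → run E
t=26: ready={D,E,H} → run E
t=27: ready={D,E,H} → run E
t=28: ready={D,E,H} → run E
t=29: ready={D,H} → run D
t=30: ready={D,H} → run D
t=31: ready={D,H} → run D
t=32: ready={D,H} → run D
t=33: ready={D,H} → run D
t=34: ready={D,H} → run D
t=35: ready={D,H} → run D
t=36: ready={D,H} → run D
t=37: ready={H} → run H
t=38: ready={H} → run H
t=39: (idle)
t=40: (idle)
t=41: (idle)
t=42: (idle)
t=43: (idle)
t=44: (idle)
t=45: (idle)
t=46: (idle)

running at tick 27 = E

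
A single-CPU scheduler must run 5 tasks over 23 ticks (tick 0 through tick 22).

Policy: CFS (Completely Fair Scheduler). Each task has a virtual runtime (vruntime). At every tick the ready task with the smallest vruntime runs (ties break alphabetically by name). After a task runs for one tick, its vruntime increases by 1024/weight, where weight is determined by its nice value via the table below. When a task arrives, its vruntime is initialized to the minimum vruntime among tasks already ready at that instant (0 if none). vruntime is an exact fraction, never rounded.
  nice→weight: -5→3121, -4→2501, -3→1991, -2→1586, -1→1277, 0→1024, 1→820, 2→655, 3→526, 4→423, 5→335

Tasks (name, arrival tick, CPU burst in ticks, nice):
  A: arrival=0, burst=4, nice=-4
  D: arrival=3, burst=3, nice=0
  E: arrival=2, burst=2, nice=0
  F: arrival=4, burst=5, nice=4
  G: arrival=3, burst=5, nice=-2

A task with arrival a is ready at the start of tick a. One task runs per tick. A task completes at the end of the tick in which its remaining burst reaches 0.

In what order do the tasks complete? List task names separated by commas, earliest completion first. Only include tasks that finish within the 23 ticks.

completion order = A, E, D, G, F

t=0: vr[A=0] → run A
t=1: vr[A=1024/2501] → run A
t=2: vr[A=2048/2501 E=2048/2501] → run A
t=3: vr[A=3072/2501 D=2048/2501 E=2048/2501 G=2048/2501] → run D
t=4: vr[A=3072/2501 D=4549/2501 E=2048/2501 F=2048/2501 G=2048/2501] → run E
t=5: vr[A=3072/2501 D=4549/2501 E=4549/2501 F=2048/2501 G=2048/2501] → run F
t=6: vr[A=3072/2501 D=4549/2501 E=4549/2501 F=3427328/1057923 G=2048/2501] → run G
t=7: vr[A=3072/2501 D=4549/2501 E=4549/2501 F=3427328/1057923 G=47616/32513] → run A
t=8: vr[D=4549/2501 E=4549/2501 F=3427328/1057923 G=47616/32513] → run G
t=9: vr[D=4549/2501 E=4549/2501 F=3427328/1057923 G=68608/32513] → run D
t=10: vr[D=7050/2501 E=4549/2501 F=3427328/1057923 G=68608/32513] → run E
t=11: vr[D=7050/2501 F=3427328/1057923 G=68608/32513] → run G
t=12: vr[D=7050/2501 F=3427328/1057923 G=89600/32513] → run G
t=13: vr[D=7050/2501 F=3427328/1057923 G=110592/32513] → run D
t=14: vr[F=3427328/1057923 G=110592/32513] → run F
t=15: vr[F=5988352/1057923 G=110592/32513] → run G
t=16: vr[F=5988352/1057923] → run F
t=17: vr[F=2849792/352641] → run F
t=18: vr[F=11110400/1057923] → run F
t=19: (idle)
t=20: (idle)
t=21: (idle)
t=22: (idle)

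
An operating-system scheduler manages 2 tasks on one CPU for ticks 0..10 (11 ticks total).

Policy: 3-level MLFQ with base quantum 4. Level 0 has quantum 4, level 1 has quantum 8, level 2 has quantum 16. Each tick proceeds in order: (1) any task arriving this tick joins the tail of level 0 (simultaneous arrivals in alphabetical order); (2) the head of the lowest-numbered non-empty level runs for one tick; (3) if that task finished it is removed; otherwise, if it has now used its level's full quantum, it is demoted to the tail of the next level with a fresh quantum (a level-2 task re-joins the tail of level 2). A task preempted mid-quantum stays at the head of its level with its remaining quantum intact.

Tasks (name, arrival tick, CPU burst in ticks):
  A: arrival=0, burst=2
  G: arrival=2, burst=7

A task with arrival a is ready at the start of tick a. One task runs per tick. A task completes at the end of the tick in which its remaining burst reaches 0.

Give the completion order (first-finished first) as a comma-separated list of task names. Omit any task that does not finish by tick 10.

completion order = A, G

t=0: L0/L1/L2 = A/-/- → run A
t=1: L0/L1/L2 = A/-/- → run A
t=2: L0/L1/L2 = G/-/- → run G
t=3: L0/L1/L2 = G/-/- → run G
t=4: L0/L1/L2 = G/-/- → run G
t=5: L0/L1/L2 = G/-/- → run G
t=6: L0/L1/L2 = -/G/- → run G
t=7: L0/L1/L2 = -/G/- → run G
t=8: L0/L1/L2 = -/G/- → run G
t=9: (idle)
t=10: (idle)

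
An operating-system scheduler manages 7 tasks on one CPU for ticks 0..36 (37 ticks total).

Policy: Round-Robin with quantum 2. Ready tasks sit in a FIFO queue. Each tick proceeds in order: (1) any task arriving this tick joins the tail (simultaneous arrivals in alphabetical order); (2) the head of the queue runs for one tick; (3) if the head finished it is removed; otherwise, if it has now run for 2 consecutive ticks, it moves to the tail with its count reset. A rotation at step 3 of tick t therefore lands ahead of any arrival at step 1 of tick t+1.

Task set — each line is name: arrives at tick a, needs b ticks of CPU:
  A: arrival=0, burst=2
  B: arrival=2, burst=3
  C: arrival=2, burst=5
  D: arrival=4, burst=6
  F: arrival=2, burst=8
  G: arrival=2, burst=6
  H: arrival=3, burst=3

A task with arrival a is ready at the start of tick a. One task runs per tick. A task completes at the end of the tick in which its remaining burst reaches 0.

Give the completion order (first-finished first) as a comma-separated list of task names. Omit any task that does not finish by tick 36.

t=0: queue=[A] q_used=0 → run A
t=1: queue=[A] q_used=1 → run A
t=2: queue=[B,C,F,G] q_used=0 → run B
t=3: queue=[B,C,F,G,H] q_used=1 → run B
t=4: queue=[C,F,G,H,B,D] q_used=0 → run C
t=5: queue=[C,F,G,H,B,D] q_used=1 → run C
t=6: queue=[F,G,H,B,D,C] q_used=0 → run F
t=7: queue=[F,G,H,B,D,C] q_used=1 → run F
t=8: queue=[G,H,B,D,C,F] q_used=0 → run G
t=9: queue=[G,H,B,D,C,F] q_used=1 → run G
t=10: queue=[H,B,D,C,F,G] q_used=0 → run H
t=11: queue=[H,B,D,C,F,G] q_used=1 → run H
t=12: queue=[B,D,C,F,G,H] q_used=0 → run B
t=13: queue=[D,C,F,G,H] q_used=0 → run D
t=14: queue=[D,C,F,G,H] q_used=1 → run D
t=15: queue=[C,F,G,H,D] q_used=0 → run C
t=16: queue=[C,F,G,H,D] q_used=1 → run C
t=17: queue=[F,G,H,D,C] q_used=0 → run F
t=18: queue=[F,G,H,D,C] q_used=1 → run F
t=19: queue=[G,H,D,C,F] q_used=0 → run G
t=20: queue=[G,H,D,C,F] q_used=1 → run G
t=21: queue=[H,D,C,F,G] q_used=0 → run H
t=22: queue=[D,C,F,G] q_used=0 → run D
t=23: queue=[D,C,F,G] q_used=1 → run D
t=24: queue=[C,F,G,D] q_used=0 → run C
t=25: queue=[F,G,D] q_used=0 → run F
t=26: queue=[F,G,D] q_used=1 → run F
t=27: queue=[G,D,F] q_used=0 → run G
t=28: queue=[G,D,F] q_used=1 → run G
t=29: queue=[D,F] q_used=0 → run D
t=30: queue=[D,F] q_used=1 → run D
t=31: queue=[F] q_used=0 → run F
t=32: queue=[F] q_used=1 → run F
t=33: (idle)
t=34: (idle)
t=35: (idle)
t=36: (idle)

completion order = A, B, H, C, G, D, F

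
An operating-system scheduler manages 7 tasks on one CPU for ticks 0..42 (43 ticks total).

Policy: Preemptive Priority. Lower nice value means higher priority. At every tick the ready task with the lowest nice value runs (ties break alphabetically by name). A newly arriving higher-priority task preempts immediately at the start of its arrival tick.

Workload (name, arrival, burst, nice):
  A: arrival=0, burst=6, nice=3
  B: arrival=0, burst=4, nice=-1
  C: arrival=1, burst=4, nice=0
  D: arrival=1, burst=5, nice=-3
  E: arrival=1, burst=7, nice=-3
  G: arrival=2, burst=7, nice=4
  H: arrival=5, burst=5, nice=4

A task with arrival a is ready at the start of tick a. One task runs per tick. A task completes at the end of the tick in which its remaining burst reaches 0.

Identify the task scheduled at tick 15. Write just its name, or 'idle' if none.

running at tick 15 = B

t=0: ready={A,B} → run B
t=1: ready={A,B,C,D,E} → run D
t=2: ready={A,B,C,D,E,G} → run D
t=3: ready={A,B,C,D,E,G} → run D
t=4: ready={A,B,C,D,E,G} → run D
t=5: ready={A,B,C,D,E,G,H} → run D
t=6: ready={A,B,C,E,G,H} → run E
t=7: ready={A,B,C,E,G,H} → run E
t=8: ready={A,B,C,E,G,H} → run E
t=9: ready={A,B,C,E,G,H} → run E
t=10: ready={A,B,C,E,G,H} → run E
t=11: ready={A,B,C,E,G,H} → run E
t=12: ready={A,B,C,E,G,H} → run E
t=13: ready={A,B,C,G,H} → run B
t=14: ready={A,B,C,G,H} → run B
t=15: ready={A,B,C,G,H} → run B
t=16: ready={A,C,G,H} → run C
t=17: ready={A,C,G,H} → run C
t=18: ready={A,C,G,H} → run C
t=19: ready={A,C,G,H} → run C
t=20: ready={A,G,H} → run A
t=21: ready={A,G,H} → run A
t=22: ready={A,G,H} → run A
t=23: ready={A,G,H} → run A
t=24: ready={A,G,H} → run A
t=25: ready={A,G,H} → run A
t=26: ready={G,H} → run G
t=27: ready={G,H} → run G
t=28: ready={G,H} → run G
t=29: ready={G,H} → run G
t=30: ready={G,H} → run G
t=31: ready={G,H} → run G
t=32: ready={G,H} → run G
t=33: ready={H} → run H
t=34: ready={H} → run H
t=35: ready={H} → run H
t=36: ready={H} → run H
t=37: ready={H} → run H
t=38: (idle)
t=39: (idle)
t=40: (idle)
t=41: (idle)
t=42: (idle)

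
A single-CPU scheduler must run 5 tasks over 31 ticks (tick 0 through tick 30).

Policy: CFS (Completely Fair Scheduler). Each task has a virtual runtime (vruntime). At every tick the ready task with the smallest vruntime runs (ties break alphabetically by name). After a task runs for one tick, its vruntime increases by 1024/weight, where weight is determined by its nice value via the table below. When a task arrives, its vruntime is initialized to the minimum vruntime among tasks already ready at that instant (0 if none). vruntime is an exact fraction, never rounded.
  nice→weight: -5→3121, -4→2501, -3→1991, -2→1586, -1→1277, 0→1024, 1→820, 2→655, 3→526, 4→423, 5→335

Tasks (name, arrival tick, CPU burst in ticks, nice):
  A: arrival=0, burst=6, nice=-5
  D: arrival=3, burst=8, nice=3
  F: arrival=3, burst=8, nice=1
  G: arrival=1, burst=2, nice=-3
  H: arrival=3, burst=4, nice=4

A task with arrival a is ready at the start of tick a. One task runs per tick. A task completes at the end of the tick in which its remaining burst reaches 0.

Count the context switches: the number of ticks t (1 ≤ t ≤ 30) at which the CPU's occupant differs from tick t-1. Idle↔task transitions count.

context switches = 22

t=0: vr[A=0] → run A
t=1: vr[A=1024/3121 G=1024/3121] → run A
t=2: vr[A=2048/3121 G=1024/3121] → run G
t=3: vr[A=2048/3121 D=2048/3121 F=2048/3121 G=5234688/6213911 H=2048/3121] → run A
t=4: vr[A=3072/3121 D=2048/3121 F=2048/3121 G=5234688/6213911 H=2048/3121] → run D
t=5: vr[A=3072/3121 D=2136576/820823 F=2048/3121 G=5234688/6213911 H=2048/3121] → run F
t=6: vr[A=3072/3121 D=2136576/820823 F=1218816/639805 G=5234688/6213911 H=2048/3121] → run H
t=7: vr[A=3072/3121 D=2136576/820823 F=1218816/639805 G=5234688/6213911 H=4062208/1320183] → run G
t=8: vr[A=3072/3121 D=2136576/820823 F=1218816/639805 H=4062208/1320183] → run A
t=9: vr[A=4096/3121 D=2136576/820823 F=1218816/639805 H=4062208/1320183] → run A
t=10: vr[A=5120/3121 D=2136576/820823 F=1218816/639805 H=4062208/1320183] → run A
t=11: vr[D=2136576/820823 F=1218816/639805 H=4062208/1320183] → run F
t=12: vr[D=2136576/820823 F=2017792/639805 H=4062208/1320183] → run D
t=13: vr[D=3734528/820823 F=2017792/639805 H=4062208/1320183] → run H
t=14: vr[D=3734528/820823 F=2017792/639805 H=7258112/1320183] → run F
t=15: vr[D=3734528/820823 F=2816768/639805 H=7258112/1320183] → run F
t=16: vr[D=3734528/820823 F=3615744/639805 H=7258112/1320183] → run D
t=17: vr[D=5332480/820823 F=3615744/639805 H=7258112/1320183] → run H
t=18: vr[D=5332480/820823 F=3615744/639805 H=3484672/440061] → run F
t=19: vr[D=5332480/820823 F=882944/127961 H=3484672/440061] → run D
t=20: vr[D=6930432/820823 F=882944/127961 H=3484672/440061] → run F
t=21: vr[D=6930432/820823 F=5213696/639805 H=3484672/440061] → run H
t=22: vr[D=6930432/820823 F=5213696/639805] → run F
t=23: vr[D=6930432/820823 F=6012672/639805] → run D
t=24: vr[D=8528384/820823 F=6012672/639805] → run F
t=25: vr[D=8528384/820823] → run D
t=26: vr[D=10126336/820823] → run D
t=27: vr[D=11724288/820823] → run D
t=28: (idle)
t=29: (idle)
t=30: (idle)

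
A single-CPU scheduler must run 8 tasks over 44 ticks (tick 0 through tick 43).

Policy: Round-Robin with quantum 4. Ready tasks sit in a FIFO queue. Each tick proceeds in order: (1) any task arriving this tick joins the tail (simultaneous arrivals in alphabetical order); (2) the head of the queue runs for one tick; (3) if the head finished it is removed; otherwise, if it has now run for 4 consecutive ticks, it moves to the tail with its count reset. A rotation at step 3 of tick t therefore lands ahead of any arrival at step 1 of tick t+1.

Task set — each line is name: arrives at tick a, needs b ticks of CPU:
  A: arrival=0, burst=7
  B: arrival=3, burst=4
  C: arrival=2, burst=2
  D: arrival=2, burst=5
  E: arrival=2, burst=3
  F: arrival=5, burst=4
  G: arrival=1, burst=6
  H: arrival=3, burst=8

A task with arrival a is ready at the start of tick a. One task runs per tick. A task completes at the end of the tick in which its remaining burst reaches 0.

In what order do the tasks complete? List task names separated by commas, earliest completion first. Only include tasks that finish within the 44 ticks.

t=0: queue=[A] q_used=0 → run A
t=1: queue=[A,G] q_used=1 → run A
t=2: queue=[A,G,C,D,E] q_used=2 → run A
t=3: queue=[A,G,C,D,E,B,H] q_used=3 → run A
t=4: queue=[G,C,D,E,B,H,A] q_used=0 → run G
t=5: queue=[G,C,D,E,B,H,A,F] q_used=1 → run G
t=6: queue=[G,C,D,E,B,H,A,F] q_used=2 → run G
t=7: queue=[G,C,D,E,B,H,A,F] q_used=3 → run G
t=8: queue=[C,D,E,B,H,A,F,G] q_used=0 → run C
t=9: queue=[C,D,E,B,H,A,F,G] q_used=1 → run C
t=10: queue=[D,E,B,H,A,F,G] q_used=0 → run D
t=11: queue=[D,E,B,H,A,F,G] q_used=1 → run D
t=12: queue=[D,E,B,H,A,F,G] q_used=2 → run D
t=13: queue=[D,E,B,H,A,F,G] q_used=3 → run D
t=14: queue=[E,B,H,A,F,G,D] q_used=0 → run E
t=15: queue=[E,B,H,A,F,G,D] q_used=1 → run E
t=16: queue=[E,B,H,A,F,G,D] q_used=2 → run E
t=17: queue=[B,H,A,F,G,D] q_used=0 → run B
t=18: queue=[B,H,A,F,G,D] q_used=1 → run B
t=19: queue=[B,H,A,F,G,D] q_used=2 → run B
t=20: queue=[B,H,A,F,G,D] q_used=3 → run B
t=21: queue=[H,A,F,G,D] q_used=0 → run H
t=22: queue=[H,A,F,G,D] q_used=1 → run H
t=23: queue=[H,A,F,G,D] q_used=2 → run H
t=24: queue=[H,A,F,G,D] q_used=3 → run H
t=25: queue=[A,F,G,D,H] q_used=0 → run A
t=26: queue=[A,F,G,D,H] q_used=1 → run A
t=27: queue=[A,F,G,D,H] q_used=2 → run A
t=28: queue=[F,G,D,H] q_used=0 → run F
t=29: queue=[F,G,D,H] q_used=1 → run F
t=30: queue=[F,G,D,H] q_used=2 → run F
t=31: queue=[F,G,D,H] q_used=3 → run F
t=32: queue=[G,D,H] q_used=0 → run G
t=33: queue=[G,D,H] q_used=1 → run G
t=34: queue=[D,H] q_used=0 → run D
t=35: queue=[H] q_used=0 → run H
t=36: queue=[H] q_used=1 → run H
t=37: queue=[H] q_used=2 → run H
t=38: queue=[H] q_used=3 → run H
t=39: (idle)
t=40: (idle)
t=41: (idle)
t=42: (idle)
t=43: (idle)

completion order = C, E, B, A, F, G, D, H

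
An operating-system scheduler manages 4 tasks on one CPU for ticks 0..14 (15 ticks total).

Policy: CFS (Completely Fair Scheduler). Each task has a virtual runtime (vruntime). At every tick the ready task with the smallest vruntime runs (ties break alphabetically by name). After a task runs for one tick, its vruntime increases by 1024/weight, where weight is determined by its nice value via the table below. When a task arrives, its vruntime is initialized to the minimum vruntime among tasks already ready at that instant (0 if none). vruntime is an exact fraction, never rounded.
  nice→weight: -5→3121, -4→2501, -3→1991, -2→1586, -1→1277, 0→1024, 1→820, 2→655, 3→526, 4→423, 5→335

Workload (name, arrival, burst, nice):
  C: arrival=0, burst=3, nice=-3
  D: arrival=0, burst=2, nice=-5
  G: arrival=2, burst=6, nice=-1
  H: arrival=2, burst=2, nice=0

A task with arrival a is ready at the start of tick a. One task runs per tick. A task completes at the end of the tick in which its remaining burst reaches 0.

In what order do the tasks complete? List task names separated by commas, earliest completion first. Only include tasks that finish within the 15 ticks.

t=0: vr[C=0 D=0] → run C
t=1: vr[C=1024/1991 D=0] → run D
t=2: vr[C=1024/1991 D=1024/3121 G=1024/3121 H=1024/3121] → run D
t=3: vr[C=1024/1991 G=1024/3121 H=1024/3121] → run G
t=4: vr[C=1024/1991 G=4503552/3985517 H=1024/3121] → run H
t=5: vr[C=1024/1991 G=4503552/3985517 H=4145/3121] → run C
t=6: vr[C=2048/1991 G=4503552/3985517 H=4145/3121] → run C
t=7: vr[G=4503552/3985517 H=4145/3121] → run G
t=8: vr[G=7699456/3985517 H=4145/3121] → run H
t=9: vr[G=7699456/3985517] → run G
t=10: vr[G=10895360/3985517] → run G
t=11: vr[G=14091264/3985517] → run G
t=12: vr[G=17287168/3985517] → run G
t=13: (idle)
t=14: (idle)

completion order = D, C, H, G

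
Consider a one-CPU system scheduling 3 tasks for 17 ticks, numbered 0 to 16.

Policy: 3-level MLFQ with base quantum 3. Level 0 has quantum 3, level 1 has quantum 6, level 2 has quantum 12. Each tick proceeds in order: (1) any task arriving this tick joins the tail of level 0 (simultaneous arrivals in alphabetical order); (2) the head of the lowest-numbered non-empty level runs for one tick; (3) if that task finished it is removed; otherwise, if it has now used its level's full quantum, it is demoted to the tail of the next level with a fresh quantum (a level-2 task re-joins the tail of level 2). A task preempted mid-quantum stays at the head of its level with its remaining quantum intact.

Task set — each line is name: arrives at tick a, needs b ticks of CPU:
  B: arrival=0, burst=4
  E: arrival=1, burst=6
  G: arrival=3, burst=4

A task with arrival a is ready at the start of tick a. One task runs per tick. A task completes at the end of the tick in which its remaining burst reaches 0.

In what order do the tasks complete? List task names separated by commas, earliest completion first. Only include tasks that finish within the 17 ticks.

completion order = B, E, G

t=0: L0/L1/L2 = B/-/- → run B
t=1: L0/L1/L2 = BE/-/- → run B
t=2: L0/L1/L2 = BE/-/- → run B
t=3: L0/L1/L2 = EG/B/- → run E
t=4: L0/L1/L2 = EG/B/- → run E
t=5: L0/L1/L2 = EG/B/- → run E
t=6: L0/L1/L2 = G/BE/- → run G
t=7: L0/L1/L2 = G/BE/- → run G
t=8: L0/L1/L2 = G/BE/- → run G
t=9: L0/L1/L2 = -/BEG/- → run B
t=10: L0/L1/L2 = -/EG/- → run E
t=11: L0/L1/L2 = -/EG/- → run E
t=12: L0/L1/L2 = -/EG/- → run E
t=13: L0/L1/L2 = -/G/- → run G
t=14: (idle)
t=15: (idle)
t=16: (idle)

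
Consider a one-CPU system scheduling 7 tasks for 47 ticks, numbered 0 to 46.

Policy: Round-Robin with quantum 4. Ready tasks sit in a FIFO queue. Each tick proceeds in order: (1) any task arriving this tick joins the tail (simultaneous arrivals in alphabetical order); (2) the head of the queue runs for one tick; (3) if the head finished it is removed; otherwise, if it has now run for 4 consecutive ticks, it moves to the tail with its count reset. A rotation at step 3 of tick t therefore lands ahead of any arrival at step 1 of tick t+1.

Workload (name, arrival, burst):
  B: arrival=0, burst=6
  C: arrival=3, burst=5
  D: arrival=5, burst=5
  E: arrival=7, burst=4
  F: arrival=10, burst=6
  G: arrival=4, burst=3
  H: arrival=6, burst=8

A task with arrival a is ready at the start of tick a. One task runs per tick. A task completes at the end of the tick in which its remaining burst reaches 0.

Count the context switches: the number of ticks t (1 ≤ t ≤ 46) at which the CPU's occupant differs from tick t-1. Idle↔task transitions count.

context switches = 12

t=0: queue=[B] q_used=0 → run B
t=1: queue=[B] q_used=1 → run B
t=2: queue=[B] q_used=2 → run B
t=3: queue=[B,C] q_used=3 → run B
t=4: queue=[C,B,G] q_used=0 → run C
t=5: queue=[C,B,G,D] q_used=1 → run C
t=6: queue=[C,B,G,D,H] q_used=2 → run C
t=7: queue=[C,B,G,D,H,E] q_used=3 → run C
t=8: queue=[B,G,D,H,E,C] q_used=0 → run B
t=9: queue=[B,G,D,H,E,C] q_used=1 → run B
t=10: queue=[G,D,H,E,C,F] q_used=0 → run G
t=11: queue=[G,D,H,E,C,F] q_used=1 → run G
t=12: queue=[G,D,H,E,C,F] q_used=2 → run G
t=13: queue=[D,H,E,C,F] q_used=0 → run D
t=14: queue=[D,H,E,C,F] q_used=1 → run D
t=15: queue=[D,H,E,C,F] q_used=2 → run D
t=16: queue=[D,H,E,C,F] q_used=3 → run D
t=17: queue=[H,E,C,F,D] q_used=0 → run H
t=18: queue=[H,E,C,F,D] q_used=1 → run H
t=19: queue=[H,E,C,F,D] q_used=2 → run H
t=20: queue=[H,E,C,F,D] q_used=3 → run H
t=21: queue=[E,C,F,D,H] q_used=0 → run E
t=22: queue=[E,C,F,D,H] q_used=1 → run E
t=23: queue=[E,C,F,D,H] q_used=2 → run E
t=24: queue=[E,C,F,D,H] q_used=3 → run E
t=25: queue=[C,F,D,H] q_used=0 → run C
t=26: queue=[F,D,H] q_used=0 → run F
t=27: queue=[F,D,H] q_used=1 → run F
t=28: queue=[F,D,H] q_used=2 → run F
t=29: queue=[F,D,H] q_used=3 → run F
t=30: queue=[D,H,F] q_used=0 → run D
t=31: queue=[H,F] q_used=0 → run H
t=32: queue=[H,F] q_used=1 → run H
t=33: queue=[H,F] q_used=2 → run H
t=34: queue=[H,F] q_used=3 → run H
t=35: queue=[F] q_used=0 → run F
t=36: queue=[F] q_used=1 → run F
t=37: (idle)
t=38: (idle)
t=39: (idle)
t=40: (idle)
t=41: (idle)
t=42: (idle)
t=43: (idle)
t=44: (idle)
t=45: (idle)
t=46: (idle)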